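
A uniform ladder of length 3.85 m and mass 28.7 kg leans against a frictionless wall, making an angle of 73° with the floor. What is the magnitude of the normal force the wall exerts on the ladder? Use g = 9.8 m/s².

Choose the foot of the ladder as the axis so the floor normal and friction both act there and drop out.
Ladder weight 28.7×9.8 = 281.3 N acts at 1.925 m along the ladder; its horizontal arm is 1.925·cos73° = 0.5628 m → τ = 158.3 N·m clockwise.
Wall normal N acts horizontally at the top; its moment arm is the height L sinθ = 3.85·sin73° = 3.682 m, counterclockwise.
Balancing moments: N × 3.682 = 158.3, giving N = 43 N.

N_wall ≈ 43 N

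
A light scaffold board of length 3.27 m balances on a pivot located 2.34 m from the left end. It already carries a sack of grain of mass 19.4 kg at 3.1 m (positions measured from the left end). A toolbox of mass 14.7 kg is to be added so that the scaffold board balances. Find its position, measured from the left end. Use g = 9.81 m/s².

Sum moments about the pivot (at 2.34 m from the left end) (the support reaction has zero arm there).
Sack of grain: 19.4 × 9.81 = 190.3 N down at 3.1 m → arm 0.76 m, τ = 190.3 × 0.76 = 144.6 N·m clockwise.
Net moment of existing loads = 144.6 N·m clockwise.
The toolbox weighs 14.7 × 9.81 = 144.2 N and must supply an equal counterclockwise moment, so its lever arm about the pivot is 144.6 / 144.2 = 1 m.
That puts it at 2.34 − 1 = 1.34 m from the left end.

x ≈ 1.34 m from the left end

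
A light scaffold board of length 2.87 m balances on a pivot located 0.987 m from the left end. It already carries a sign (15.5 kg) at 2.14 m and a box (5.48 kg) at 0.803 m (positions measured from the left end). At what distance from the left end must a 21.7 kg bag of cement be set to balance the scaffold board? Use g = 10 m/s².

x ≈ 0.21 m from the left end

Taking torques about the pivot (at 0.987 m from the left end):
Sign: 15.5 × 10 = 155 N down at 2.14 m → arm 1.153 m, τ = 155 × 1.153 = 178.7 N·m clockwise.
Box: 5.48 × 10 = 54.8 N down at 0.803 m → arm 0.184 m, τ = 54.8 × 0.184 = 10.08 N·m counterclockwise.
Net moment of existing loads = 168.6 N·m clockwise.
The bag of cement weighs 21.7 × 10 = 217 N and must supply an equal counterclockwise moment, so its lever arm about the pivot is 168.6 / 217 = 0.777 m.
That puts it at 0.987 − 0.777 = 0.21 m from the left end.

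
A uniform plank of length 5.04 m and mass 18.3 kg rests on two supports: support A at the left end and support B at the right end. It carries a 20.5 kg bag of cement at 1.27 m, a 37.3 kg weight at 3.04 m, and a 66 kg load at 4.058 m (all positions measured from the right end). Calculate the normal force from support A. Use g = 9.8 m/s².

Take moments about support B.
Beam weight: 18.3 × 9.8 = 179.3 N down at 2.52 m → arm 2.52 m, τ = 179.3 × 2.52 = 451.8 N·m counterclockwise.
Bag of cement: 20.5 × 9.8 = 200.9 N down at 1.27 m → arm 1.27 m, τ = 200.9 × 1.27 = 255.1 N·m counterclockwise.
Weight: 37.3 × 9.8 = 365.5 N down at 3.04 m → arm 3.04 m, τ = 365.5 × 3.04 = 1111 N·m counterclockwise.
Load: 66 × 9.8 = 646.8 N down at 4.058 m → arm 4.058 m, τ = 646.8 × 4.058 = 2625 N·m counterclockwise.
Net load moment about support B = 4443 N·m counterclockwise.
Reaction R at support A is upward at 5.04 m, arm 5.04 m → moment R × 5.04 clockwise.
For rotational equilibrium, R × 5.04 = 4443, so R = 882 N.

R_A ≈ 882 N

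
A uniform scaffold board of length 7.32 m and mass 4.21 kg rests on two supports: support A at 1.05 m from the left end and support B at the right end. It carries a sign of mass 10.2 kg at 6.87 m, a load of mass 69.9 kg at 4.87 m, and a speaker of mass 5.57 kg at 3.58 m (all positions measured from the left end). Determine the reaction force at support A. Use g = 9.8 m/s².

R_A ≈ 331 N

Choose support B as the axis so its reaction then has zero moment arm.
Beam weight: 4.21 × 9.8 = 41.26 N down at 3.66 m → arm 3.66 m, τ = 41.26 × 3.66 = 151 N·m counterclockwise.
Sign: 10.2 × 9.8 = 99.96 N down at 6.87 m → arm 0.45 m, τ = 99.96 × 0.45 = 44.98 N·m counterclockwise.
Load: 69.9 × 9.8 = 685 N down at 4.87 m → arm 2.45 m, τ = 685 × 2.45 = 1678 N·m counterclockwise.
Speaker: 5.57 × 9.8 = 54.59 N down at 3.58 m → arm 3.74 m, τ = 54.59 × 3.74 = 204.2 N·m counterclockwise.
Net load moment about support B = 2078 N·m counterclockwise.
Reaction R at support A is upward at 1.05 m, arm 6.27 m → moment R × 6.27 clockwise.
Στ = 0 ⇒ R × 6.27 = 2078 ⇒ R = 331 N.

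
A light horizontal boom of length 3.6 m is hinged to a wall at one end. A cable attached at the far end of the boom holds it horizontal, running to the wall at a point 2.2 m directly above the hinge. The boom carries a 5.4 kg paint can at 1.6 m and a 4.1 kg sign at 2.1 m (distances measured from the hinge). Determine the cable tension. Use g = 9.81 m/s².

T ≈ 90.1 N

Take moments about the hinge.
Paint can: 5.4 × 9.81 = 52.97 N down at 1.6 m → arm 1.6 m, τ = 52.97 × 1.6 = 84.75 N·m clockwise.
Sign: 4.1 × 9.81 = 40.22 N down at 2.1 m → arm 2.1 m, τ = 40.22 × 2.1 = 84.46 N·m clockwise.
Total clockwise load moment = 169.2 N·m.
The cable tension T acts at 3.6 m; only its component perpendicular to the boom, T sinθ, produces torque. sinθ = h/√(h²+d²) = 2.2/√(2.2²+3.6²) = 0.5215.
Setting net torque to zero: T × 3.6 × 0.5215 = 169.2 → T = 169.2 / 1.877 = 90.1 N.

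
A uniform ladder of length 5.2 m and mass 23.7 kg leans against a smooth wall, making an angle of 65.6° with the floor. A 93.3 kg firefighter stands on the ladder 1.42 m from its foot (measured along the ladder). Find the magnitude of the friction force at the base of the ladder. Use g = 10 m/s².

Sum moments about the foot of the ladder (the floor normal and friction both act there and drop out).
Ladder weight 23.7×10 = 237 N acts at 2.6 m along the ladder; its horizontal arm is 2.6·cos65.6° = 1.074 m → τ = 254.5 N·m clockwise.
Firefighter: 93.3×10 = 933 N at 1.42 m → arm 0.5866 m → τ = 547.3 N·m clockwise.
Wall normal N acts horizontally at the top; its moment arm is the height L sinθ = 5.2·sin65.6° = 4.736 m, counterclockwise.
Balancing moments: N × 4.736 = 801.8, giving N = 169 N.
ΣFx = 0: friction at the foot balances the wall's push, so f = N_wall = 169 N.

f ≈ 169 N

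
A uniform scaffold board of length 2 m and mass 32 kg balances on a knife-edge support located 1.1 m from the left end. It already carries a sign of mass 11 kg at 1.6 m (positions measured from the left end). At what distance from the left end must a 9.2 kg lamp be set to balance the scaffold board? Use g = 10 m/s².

x ≈ 0.85 m from the left end

Take moments about the knife-edge support (at 1.1 m from the left end).
Beam weight: 32 × 10 = 320 N down at 1 m → arm 0.1 m, τ = 320 × 0.1 = 32 N·m counterclockwise.
Sign: 11 × 10 = 110 N down at 1.6 m → arm 0.5 m, τ = 110 × 0.5 = 55 N·m clockwise.
Net moment of existing loads = 23 N·m clockwise.
The lamp weighs 9.2 × 10 = 92 N and must supply an equal counterclockwise moment, so its lever arm about the knife-edge support is 23 / 92 = 0.25 m.
That puts it at 1.1 − 0.25 = 0.85 m from the left end.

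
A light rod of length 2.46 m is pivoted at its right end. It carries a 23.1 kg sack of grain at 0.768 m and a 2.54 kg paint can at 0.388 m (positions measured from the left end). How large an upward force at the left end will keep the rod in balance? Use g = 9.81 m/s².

Choose the right end as the axis so the unknown pivot reaction has zero arm there.
Sack of grain: 23.1 × 9.81 = 226.6 N down at 0.768 m → arm 1.692 m, τ = 226.6 × 1.692 = 383.4 N·m counterclockwise.
Paint can: 2.54 × 9.81 = 24.92 N down at 0.388 m → arm 2.072 m, τ = 24.92 × 2.072 = 51.63 N·m counterclockwise.
Net moment of the loads = 435 N·m counterclockwise.
The upward force F acts at the left end, arm 2.46 m, giving F × 2.46 clockwise.
For rotational equilibrium, F × 2.46 = 435, so F = 435 / 2.46 = 177 N.

F ≈ 177 N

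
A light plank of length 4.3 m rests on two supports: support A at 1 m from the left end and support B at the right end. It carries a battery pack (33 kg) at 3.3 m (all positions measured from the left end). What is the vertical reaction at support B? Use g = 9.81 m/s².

Taking torques about support A:
Battery pack: 33 × 9.81 = 323.7 N down at 3.3 m → arm 2.3 m, τ = 323.7 × 2.3 = 744.5 N·m clockwise.
Net load moment about support A = 744.5 N·m clockwise.
Reaction R at support B is upward at 4.3 m, arm 3.3 m → moment R × 3.3 counterclockwise.
Balancing moments: R × 3.3 = 744.5, giving R = 226 N.

R_B ≈ 226 N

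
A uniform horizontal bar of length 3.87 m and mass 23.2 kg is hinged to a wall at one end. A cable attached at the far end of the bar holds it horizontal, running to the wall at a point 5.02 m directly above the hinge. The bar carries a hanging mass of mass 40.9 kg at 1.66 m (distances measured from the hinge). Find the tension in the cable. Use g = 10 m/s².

Take moments about the hinge.
Beam weight: 23.2 × 10 = 232 N down at 1.935 m → arm 1.935 m, τ = 232 × 1.935 = 448.9 N·m clockwise.
Hanging mass: 40.9 × 10 = 409 N down at 1.66 m → arm 1.66 m, τ = 409 × 1.66 = 678.9 N·m clockwise.
Total clockwise load moment = 1128 N·m.
The cable tension T acts at 3.87 m; only its component perpendicular to the bar, T sinθ, produces torque. sinθ = h/√(h²+d²) = 5.02/√(5.02²+3.87²) = 0.792.
Balancing moments: T × 3.87 × 0.792 = 1128, giving T = 1128 / 3.065 = 368 N.

T ≈ 368 N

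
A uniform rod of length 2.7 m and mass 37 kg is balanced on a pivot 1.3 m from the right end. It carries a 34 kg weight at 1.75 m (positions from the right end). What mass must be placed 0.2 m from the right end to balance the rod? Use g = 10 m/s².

Take moments about the pivot (at 1.3 m from the right end).
Beam weight: 37 × 10 = 370 N down at 1.35 m → arm 0.05 m, τ = 370 × 0.05 = 18.5 N·m counterclockwise.
Weight: 34 × 10 = 340 N down at 1.75 m → arm 0.45 m, τ = 340 × 0.45 = 153 N·m counterclockwise.
Net moment of known loads = 171.5 N·m counterclockwise.
An unknown mass m at 0.2 m has arm 1.1 m; its moment is m·g·1.1 clockwise.
For rotational equilibrium, m × 10 × 1.1 = 171.5, so m = 171.5 / (10 × 1.1) = 15.6 kg.

m ≈ 15.6 kg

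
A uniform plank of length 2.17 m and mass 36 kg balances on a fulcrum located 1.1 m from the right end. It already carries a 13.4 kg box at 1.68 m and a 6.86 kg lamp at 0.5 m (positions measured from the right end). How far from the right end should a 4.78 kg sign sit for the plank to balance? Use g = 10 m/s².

x ≈ 0.448 m from the right end

About the fulcrum (at 1.1 m from the right end):
Beam weight: 36 × 10 = 360 N down at 1.085 m → arm 0.015 m, τ = 360 × 0.015 = 5.4 N·m clockwise.
Box: 13.4 × 10 = 134 N down at 1.68 m → arm 0.58 m, τ = 134 × 0.58 = 77.72 N·m counterclockwise.
Lamp: 6.86 × 10 = 68.6 N down at 0.5 m → arm 0.6 m, τ = 68.6 × 0.6 = 41.16 N·m clockwise.
Net moment of existing loads = 31.16 N·m counterclockwise.
The sign weighs 4.78 × 10 = 47.8 N and must supply an equal clockwise moment, so its lever arm about the fulcrum is 31.16 / 47.8 = 0.652 m.
That puts it at 1.1 − 0.652 = 0.448 m from the right end.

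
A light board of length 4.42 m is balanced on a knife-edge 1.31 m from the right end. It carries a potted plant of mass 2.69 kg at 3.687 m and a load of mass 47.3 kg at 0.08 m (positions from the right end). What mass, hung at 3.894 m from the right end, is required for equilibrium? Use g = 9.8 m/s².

Choose the knife-edge (at 1.31 m from the right end) as the axis so the support reaction has zero arm there.
Potted plant: 2.69 × 9.8 = 26.36 N down at 3.687 m → arm 2.377 m, τ = 26.36 × 2.377 = 62.66 N·m counterclockwise.
Load: 47.3 × 9.8 = 463.5 N down at 0.08 m → arm 1.23 m, τ = 463.5 × 1.23 = 570.1 N·m clockwise.
Net moment of known loads = 507.4 N·m clockwise.
An unknown mass m at 3.894 m has arm 2.584 m; its moment is m·g·2.584 counterclockwise.
For rotational equilibrium, m × 9.8 × 2.584 = 507.4, so m = 507.4 / (9.8 × 2.584) = 20 kg.

m ≈ 20 kg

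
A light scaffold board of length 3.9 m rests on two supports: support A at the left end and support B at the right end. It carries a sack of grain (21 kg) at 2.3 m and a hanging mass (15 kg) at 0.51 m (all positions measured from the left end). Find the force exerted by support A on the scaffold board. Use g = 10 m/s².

About support B:
Sack of grain: 21 × 10 = 210 N down at 2.3 m → arm 1.6 m, τ = 210 × 1.6 = 336 N·m counterclockwise.
Hanging mass: 15 × 10 = 150 N down at 0.51 m → arm 3.39 m, τ = 150 × 3.39 = 508.5 N·m counterclockwise.
Net load moment about support B = 844.5 N·m counterclockwise.
Reaction R at support A is upward at 0 m, arm 3.9 m → moment R × 3.9 clockwise.
Balancing moments: R × 3.9 = 844.5, giving R = 217 N.

R_A ≈ 217 N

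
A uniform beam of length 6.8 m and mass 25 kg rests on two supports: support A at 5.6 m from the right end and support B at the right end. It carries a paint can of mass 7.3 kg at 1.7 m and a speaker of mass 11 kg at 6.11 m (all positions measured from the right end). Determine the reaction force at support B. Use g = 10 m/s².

R_B ≈ 139 N

Sum moments about support A (its reaction then has zero moment arm).
Beam weight: 25 × 10 = 250 N down at 3.4 m → arm 2.2 m, τ = 250 × 2.2 = 550 N·m clockwise.
Paint can: 7.3 × 10 = 73 N down at 1.7 m → arm 3.9 m, τ = 73 × 3.9 = 284.7 N·m clockwise.
Speaker: 11 × 10 = 110 N down at 6.11 m → arm 0.51 m, τ = 110 × 0.51 = 56.1 N·m counterclockwise.
Net load moment about support A = 778.6 N·m clockwise.
Reaction R at support B is upward at 0 m, arm 5.6 m → moment R × 5.6 counterclockwise.
Balancing moments: R × 5.6 = 778.6, giving R = 139 N.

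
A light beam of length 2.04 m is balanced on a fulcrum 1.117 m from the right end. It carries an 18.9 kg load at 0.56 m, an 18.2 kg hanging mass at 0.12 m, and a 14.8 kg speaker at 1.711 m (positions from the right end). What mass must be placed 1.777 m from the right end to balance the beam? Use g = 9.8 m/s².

m ≈ 30.1 kg

Sum moments about the fulcrum (at 1.117 m from the right end) (the support reaction has zero arm there).
Load: 18.9 × 9.8 = 185.2 N down at 0.56 m → arm 0.557 m, τ = 185.2 × 0.557 = 103.2 N·m clockwise.
Hanging mass: 18.2 × 9.8 = 178.4 N down at 0.12 m → arm 0.997 m, τ = 178.4 × 0.997 = 177.9 N·m clockwise.
Speaker: 14.8 × 9.8 = 145 N down at 1.711 m → arm 0.594 m, τ = 145 × 0.594 = 86.13 N·m counterclockwise.
Net moment of known loads = 195 N·m clockwise.
An unknown mass m at 1.777 m has arm 0.66 m; its moment is m·g·0.66 counterclockwise.
Στ = 0 ⇒ m × 9.8 × 0.66 = 195 ⇒ m = 195 / (9.8 × 0.66) = 30.1 kg.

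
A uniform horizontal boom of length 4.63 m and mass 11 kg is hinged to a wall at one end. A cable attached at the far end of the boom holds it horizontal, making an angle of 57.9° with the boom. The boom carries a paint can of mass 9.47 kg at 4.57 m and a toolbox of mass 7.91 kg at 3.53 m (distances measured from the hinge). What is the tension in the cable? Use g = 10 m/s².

Choose the hinge as the axis so the unknown hinge reaction has zero arm there.
Beam weight: 11 × 10 = 110 N down at 2.315 m → arm 2.315 m, τ = 110 × 2.315 = 254.7 N·m clockwise.
Paint can: 9.47 × 10 = 94.7 N down at 4.57 m → arm 4.57 m, τ = 94.7 × 4.57 = 432.8 N·m clockwise.
Toolbox: 7.91 × 10 = 79.1 N down at 3.53 m → arm 3.53 m, τ = 79.1 × 3.53 = 279.2 N·m clockwise.
Total clockwise load moment = 966.7 N·m.
The cable tension T acts at 4.63 m; only its component perpendicular to the boom, T sinθ, produces torque. sin 57.9° = 0.8471.
Balancing moments: T × 4.63 × 0.8471 = 966.7, giving T = 966.7 / 3.922 = 246 N.

T ≈ 246 N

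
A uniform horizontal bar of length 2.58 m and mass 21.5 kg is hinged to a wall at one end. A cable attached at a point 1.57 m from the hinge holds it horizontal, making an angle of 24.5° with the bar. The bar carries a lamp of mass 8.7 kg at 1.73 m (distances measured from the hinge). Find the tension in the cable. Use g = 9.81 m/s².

Sum moments about the hinge (the unknown hinge reaction has zero arm there).
Beam weight: 21.5 × 9.81 = 210.9 N down at 1.29 m → arm 1.29 m, τ = 210.9 × 1.29 = 272.1 N·m clockwise.
Lamp: 8.7 × 9.81 = 85.35 N down at 1.73 m → arm 1.73 m, τ = 85.35 × 1.73 = 147.7 N·m clockwise.
Total clockwise load moment = 419.8 N·m.
The cable tension T acts at 1.57 m; only its component perpendicular to the bar, T sinθ, produces torque. sin 24.5° = 0.4147.
Setting net torque to zero: T × 1.57 × 0.4147 = 419.8 → T = 419.8 / 0.6511 = 645 N.

T ≈ 645 N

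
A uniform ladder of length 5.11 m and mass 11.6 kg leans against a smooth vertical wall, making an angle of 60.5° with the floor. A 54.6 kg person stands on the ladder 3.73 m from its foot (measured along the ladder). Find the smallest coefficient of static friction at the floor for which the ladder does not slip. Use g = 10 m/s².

μ_min ≈ 0.39

Take moments about the foot of the ladder.
Ladder weight 11.6×10 = 116 N acts at 2.555 m along the ladder; its horizontal arm is 2.555·cos60.5° = 1.258 m → τ = 145.9 N·m clockwise.
Person: 54.6×10 = 546 N at 3.73 m → arm 1.837 m → τ = 1003 N·m clockwise.
Wall normal N acts horizontally at the top; its moment arm is the height L sinθ = 5.11·sin60.5° = 4.448 m, counterclockwise.
Στ = 0 ⇒ N × 4.448 = 1149 ⇒ N = 258.3 N.
ΣFx = 0 ⇒ f = N_wall = 258.3 N. ΣFy = 0 ⇒ N_floor = 662 N.
μ_min = f / N_floor = 258.3 / 662 = 0.39.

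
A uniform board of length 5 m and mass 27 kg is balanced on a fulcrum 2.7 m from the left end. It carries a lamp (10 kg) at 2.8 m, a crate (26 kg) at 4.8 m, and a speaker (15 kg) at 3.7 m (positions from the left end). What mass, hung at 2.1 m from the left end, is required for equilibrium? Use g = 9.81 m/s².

Take moments about the fulcrum (at 2.7 m from the left end).
Beam weight: 27 × 9.81 = 264.9 N down at 2.5 m → arm 0.2 m, τ = 264.9 × 0.2 = 52.98 N·m counterclockwise.
Lamp: 10 × 9.81 = 98.1 N down at 2.8 m → arm 0.1 m, τ = 98.1 × 0.1 = 9.81 N·m clockwise.
Crate: 26 × 9.81 = 255.1 N down at 4.8 m → arm 2.1 m, τ = 255.1 × 2.1 = 535.7 N·m clockwise.
Speaker: 15 × 9.81 = 147.2 N down at 3.7 m → arm 1 m, τ = 147.2 × 1 = 147.2 N·m clockwise.
Net moment of known loads = 639.7 N·m clockwise.
An unknown mass m at 2.1 m has arm 0.6 m; its moment is m·g·0.6 counterclockwise.
Balancing moments: m × 9.81 × 0.6 = 639.7, giving m = 639.7 / (9.81 × 0.6) = 109 kg.

m ≈ 109 kg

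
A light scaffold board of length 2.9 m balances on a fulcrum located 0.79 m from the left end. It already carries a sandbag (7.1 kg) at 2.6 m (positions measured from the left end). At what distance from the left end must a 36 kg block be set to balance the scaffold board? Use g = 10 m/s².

Taking torques about the fulcrum (at 0.79 m from the left end):
Sandbag: 7.1 × 10 = 71 N down at 2.6 m → arm 1.81 m, τ = 71 × 1.81 = 128.5 N·m clockwise.
Net moment of existing loads = 128.5 N·m clockwise.
The block weighs 36 × 10 = 360 N and must supply an equal counterclockwise moment, so its lever arm about the fulcrum is 128.5 / 360 = 0.357 m.
That puts it at 0.79 − 0.357 = 0.433 m from the left end.

x ≈ 0.433 m from the left end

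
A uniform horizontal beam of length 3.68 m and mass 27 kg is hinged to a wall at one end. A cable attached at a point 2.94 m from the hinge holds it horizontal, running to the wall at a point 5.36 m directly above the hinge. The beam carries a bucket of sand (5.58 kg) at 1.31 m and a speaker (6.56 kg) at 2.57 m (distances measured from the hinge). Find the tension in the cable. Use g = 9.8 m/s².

T ≈ 281 N

Choose the hinge as the axis so the unknown hinge reaction has zero arm there.
Beam weight: 27 × 9.8 = 264.6 N down at 1.84 m → arm 1.84 m, τ = 264.6 × 1.84 = 486.9 N·m clockwise.
Bucket of sand: 5.58 × 9.8 = 54.68 N down at 1.31 m → arm 1.31 m, τ = 54.68 × 1.31 = 71.63 N·m clockwise.
Speaker: 6.56 × 9.8 = 64.29 N down at 2.57 m → arm 2.57 m, τ = 64.29 × 2.57 = 165.2 N·m clockwise.
Total clockwise load moment = 723.7 N·m.
The cable tension T acts at 2.94 m; only its component perpendicular to the beam, T sinθ, produces torque. sinθ = h/√(h²+d²) = 5.36/√(5.36²+2.94²) = 0.8768.
Στ = 0 ⇒ T × 2.94 × 0.8768 = 723.7 ⇒ T = 723.7 / 2.578 = 281 N.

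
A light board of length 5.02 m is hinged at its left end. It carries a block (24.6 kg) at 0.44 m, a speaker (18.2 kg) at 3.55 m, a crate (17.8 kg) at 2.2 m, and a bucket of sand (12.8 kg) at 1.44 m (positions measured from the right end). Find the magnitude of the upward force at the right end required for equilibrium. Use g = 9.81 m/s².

F ≈ 460 N

Choose the left end as the axis so the unknown pivot reaction has zero arm there.
Block: 24.6 × 9.81 = 241.3 N down at 0.44 m → arm 4.58 m, τ = 241.3 × 4.58 = 1105 N·m clockwise.
Speaker: 18.2 × 9.81 = 178.5 N down at 3.55 m → arm 1.47 m, τ = 178.5 × 1.47 = 262.4 N·m clockwise.
Crate: 17.8 × 9.81 = 174.6 N down at 2.2 m → arm 2.82 m, τ = 174.6 × 2.82 = 492.4 N·m clockwise.
Bucket of sand: 12.8 × 9.81 = 125.6 N down at 1.44 m → arm 3.58 m, τ = 125.6 × 3.58 = 449.6 N·m clockwise.
Net moment of the loads = 2309 N·m clockwise.
The upward force F acts at the right end, arm 5.02 m, giving F × 5.02 counterclockwise.
Balancing moments: F × 5.02 = 2309, giving F = 2309 / 5.02 = 460 N.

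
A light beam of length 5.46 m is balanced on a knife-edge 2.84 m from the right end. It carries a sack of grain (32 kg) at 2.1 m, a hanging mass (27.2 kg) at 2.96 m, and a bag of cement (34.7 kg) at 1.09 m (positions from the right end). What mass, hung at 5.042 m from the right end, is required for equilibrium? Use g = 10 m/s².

m ≈ 36.8 kg

Choose the knife-edge (at 2.84 m from the right end) as the axis so the support reaction has zero arm there.
Sack of grain: 32 × 10 = 320 N down at 2.1 m → arm 0.74 m, τ = 320 × 0.74 = 236.8 N·m clockwise.
Hanging mass: 27.2 × 10 = 272 N down at 2.96 m → arm 0.12 m, τ = 272 × 0.12 = 32.64 N·m counterclockwise.
Bag of cement: 34.7 × 10 = 347 N down at 1.09 m → arm 1.75 m, τ = 347 × 1.75 = 607.2 N·m clockwise.
Net moment of known loads = 811.4 N·m clockwise.
An unknown mass m at 5.042 m has arm 2.202 m; its moment is m·g·2.202 counterclockwise.
Setting net torque to zero: m × 10 × 2.202 = 811.4 → m = 811.4 / (10 × 2.202) = 36.8 kg.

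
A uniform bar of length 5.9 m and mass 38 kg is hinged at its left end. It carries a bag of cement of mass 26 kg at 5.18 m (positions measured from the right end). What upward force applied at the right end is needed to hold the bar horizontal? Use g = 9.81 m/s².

F ≈ 218 N

Take moments about the left end.
Beam weight: 38 × 9.81 = 372.8 N down at 2.95 m → arm 2.95 m, τ = 372.8 × 2.95 = 1100 N·m clockwise.
Bag of cement: 26 × 9.81 = 255.1 N down at 5.18 m → arm 0.72 m, τ = 255.1 × 0.72 = 183.7 N·m clockwise.
Net moment of the loads = 1284 N·m clockwise.
The upward force F acts at the right end, arm 5.9 m, giving F × 5.9 counterclockwise.
For rotational equilibrium, F × 5.9 = 1284, so F = 1284 / 5.9 = 218 N.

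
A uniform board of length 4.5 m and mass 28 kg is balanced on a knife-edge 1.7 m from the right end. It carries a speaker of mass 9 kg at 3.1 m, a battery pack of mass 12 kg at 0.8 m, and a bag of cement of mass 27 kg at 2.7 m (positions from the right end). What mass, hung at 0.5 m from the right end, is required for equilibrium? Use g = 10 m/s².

Choose the knife-edge (at 1.7 m from the right end) as the axis so the support reaction has zero arm there.
Beam weight: 28 × 10 = 280 N down at 2.25 m → arm 0.55 m, τ = 280 × 0.55 = 154 N·m counterclockwise.
Speaker: 9 × 10 = 90 N down at 3.1 m → arm 1.4 m, τ = 90 × 1.4 = 126 N·m counterclockwise.
Battery pack: 12 × 10 = 120 N down at 0.8 m → arm 0.9 m, τ = 120 × 0.9 = 108 N·m clockwise.
Bag of cement: 27 × 10 = 270 N down at 2.7 m → arm 1 m, τ = 270 × 1 = 270 N·m counterclockwise.
Net moment of known loads = 442 N·m counterclockwise.
An unknown mass m at 0.5 m has arm 1.2 m; its moment is m·g·1.2 clockwise.
For rotational equilibrium, m × 10 × 1.2 = 442, so m = 442 / (10 × 1.2) = 36.8 kg.

m ≈ 36.8 kg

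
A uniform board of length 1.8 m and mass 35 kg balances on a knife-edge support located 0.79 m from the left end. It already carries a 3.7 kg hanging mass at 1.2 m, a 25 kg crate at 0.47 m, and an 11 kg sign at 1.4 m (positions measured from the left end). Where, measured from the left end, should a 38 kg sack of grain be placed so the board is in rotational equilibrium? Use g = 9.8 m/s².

x ≈ 0.683 m from the left end

Choose the knife-edge support (at 0.79 m from the left end) as the axis so the support reaction has zero arm there.
Beam weight: 35 × 9.8 = 343 N down at 0.9 m → arm 0.11 m, τ = 343 × 0.11 = 37.73 N·m clockwise.
Hanging mass: 3.7 × 9.8 = 36.26 N down at 1.2 m → arm 0.41 m, τ = 36.26 × 0.41 = 14.87 N·m clockwise.
Crate: 25 × 9.8 = 245 N down at 0.47 m → arm 0.32 m, τ = 245 × 0.32 = 78.4 N·m counterclockwise.
Sign: 11 × 9.8 = 107.8 N down at 1.4 m → arm 0.61 m, τ = 107.8 × 0.61 = 65.76 N·m clockwise.
Net moment of existing loads = 39.96 N·m clockwise.
The sack of grain weighs 38 × 9.8 = 372.4 N and must supply an equal counterclockwise moment, so its lever arm about the knife-edge support is 39.96 / 372.4 = 0.107 m.
That puts it at 0.79 − 0.107 = 0.683 m from the left end.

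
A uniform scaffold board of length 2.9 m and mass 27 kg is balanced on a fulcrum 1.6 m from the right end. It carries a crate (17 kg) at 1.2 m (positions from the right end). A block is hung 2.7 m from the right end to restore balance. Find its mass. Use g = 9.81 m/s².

Sum moments about the fulcrum (at 1.6 m from the right end) (the support reaction has zero arm there).
Beam weight: 27 × 9.81 = 264.9 N down at 1.45 m → arm 0.15 m, τ = 264.9 × 0.15 = 39.73 N·m clockwise.
Crate: 17 × 9.81 = 166.8 N down at 1.2 m → arm 0.4 m, τ = 166.8 × 0.4 = 66.72 N·m clockwise.
Net moment of known loads = 106.4 N·m clockwise.
An unknown mass m at 2.7 m has arm 1.1 m; its moment is m·g·1.1 counterclockwise.
Setting net torque to zero: m × 9.81 × 1.1 = 106.4 → m = 106.4 / (9.81 × 1.1) = 9.86 kg.

m ≈ 9.86 kg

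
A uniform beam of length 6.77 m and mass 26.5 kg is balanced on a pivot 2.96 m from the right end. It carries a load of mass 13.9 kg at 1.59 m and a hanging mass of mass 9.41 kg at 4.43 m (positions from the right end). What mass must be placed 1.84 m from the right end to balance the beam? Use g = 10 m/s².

Choose the pivot (at 2.96 m from the right end) as the axis so the support reaction has zero arm there.
Beam weight: 26.5 × 10 = 265 N down at 3.385 m → arm 0.425 m, τ = 265 × 0.425 = 112.6 N·m counterclockwise.
Load: 13.9 × 10 = 139 N down at 1.59 m → arm 1.37 m, τ = 139 × 1.37 = 190.4 N·m clockwise.
Hanging mass: 9.41 × 10 = 94.1 N down at 4.43 m → arm 1.47 m, τ = 94.1 × 1.47 = 138.3 N·m counterclockwise.
Net moment of known loads = 60.5 N·m counterclockwise.
An unknown mass m at 1.84 m has arm 1.12 m; its moment is m·g·1.12 clockwise.
Balancing moments: m × 10 × 1.12 = 60.5, giving m = 60.5 / (10 × 1.12) = 5.4 kg.

m ≈ 5.4 kg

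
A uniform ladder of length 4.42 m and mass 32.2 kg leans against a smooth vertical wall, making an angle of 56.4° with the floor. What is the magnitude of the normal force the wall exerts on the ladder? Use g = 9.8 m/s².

N_wall ≈ 105 N

Choose the foot of the ladder as the axis so the floor normal and friction both act there and drop out.
Ladder weight 32.2×9.8 = 315.6 N acts at 2.21 m along the ladder; its horizontal arm is 2.21·cos56.4° = 1.223 m → τ = 386 N·m clockwise.
Wall normal N acts horizontally at the top; its moment arm is the height L sinθ = 4.42·sin56.4° = 3.682 m, counterclockwise.
Στ = 0 ⇒ N × 3.682 = 386 ⇒ N = 105 N.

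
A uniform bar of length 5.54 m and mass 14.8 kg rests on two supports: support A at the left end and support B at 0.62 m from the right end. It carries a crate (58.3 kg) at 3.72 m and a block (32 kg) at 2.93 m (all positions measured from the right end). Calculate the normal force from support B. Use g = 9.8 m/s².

About support A:
Beam weight: 14.8 × 9.8 = 145 N down at 2.77 m → arm 2.77 m, τ = 145 × 2.77 = 401.6 N·m clockwise.
Crate: 58.3 × 9.8 = 571.3 N down at 3.72 m → arm 1.82 m, τ = 571.3 × 1.82 = 1040 N·m clockwise.
Block: 32 × 9.8 = 313.6 N down at 2.93 m → arm 2.61 m, τ = 313.6 × 2.61 = 818.5 N·m clockwise.
Net load moment about support A = 2260 N·m clockwise.
Reaction R at support B is upward at 0.62 m, arm 4.92 m → moment R × 4.92 counterclockwise.
For rotational equilibrium, R × 4.92 = 2260, so R = 459 N.

R_B ≈ 459 N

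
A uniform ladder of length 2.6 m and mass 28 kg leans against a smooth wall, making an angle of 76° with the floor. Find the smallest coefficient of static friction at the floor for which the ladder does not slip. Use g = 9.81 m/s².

Taking torques about the foot of the ladder:
Ladder weight 28×9.81 = 274.7 N acts at 1.3 m along the ladder; its horizontal arm is 1.3·cos76° = 0.3145 m → τ = 86.39 N·m clockwise.
Wall normal N acts horizontally at the top; its moment arm is the height L sinθ = 2.6·sin76° = 2.523 m, counterclockwise.
For rotational equilibrium, N × 2.523 = 86.39, so N = 34.24 N.
ΣFx = 0 ⇒ f = N_wall = 34.24 N. ΣFy = 0 ⇒ N_floor = 274.7 N.
μ_min = f / N_floor = 34.24 / 274.7 = 0.125.

μ_min ≈ 0.125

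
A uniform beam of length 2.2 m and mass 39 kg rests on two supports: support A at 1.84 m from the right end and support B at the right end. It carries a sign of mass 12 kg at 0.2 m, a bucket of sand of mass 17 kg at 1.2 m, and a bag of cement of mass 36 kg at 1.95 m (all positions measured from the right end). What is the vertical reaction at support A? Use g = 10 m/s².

About support B:
Beam weight: 39 × 10 = 390 N down at 1.1 m → arm 1.1 m, τ = 390 × 1.1 = 429 N·m counterclockwise.
Sign: 12 × 10 = 120 N down at 0.2 m → arm 0.2 m, τ = 120 × 0.2 = 24 N·m counterclockwise.
Bucket of sand: 17 × 10 = 170 N down at 1.2 m → arm 1.2 m, τ = 170 × 1.2 = 204 N·m counterclockwise.
Bag of cement: 36 × 10 = 360 N down at 1.95 m → arm 1.95 m, τ = 360 × 1.95 = 702 N·m counterclockwise.
Net load moment about support B = 1359 N·m counterclockwise.
Reaction R at support A is upward at 1.84 m, arm 1.84 m → moment R × 1.84 clockwise.
Στ = 0 ⇒ R × 1.84 = 1359 ⇒ R = 739 N.

R_A ≈ 739 N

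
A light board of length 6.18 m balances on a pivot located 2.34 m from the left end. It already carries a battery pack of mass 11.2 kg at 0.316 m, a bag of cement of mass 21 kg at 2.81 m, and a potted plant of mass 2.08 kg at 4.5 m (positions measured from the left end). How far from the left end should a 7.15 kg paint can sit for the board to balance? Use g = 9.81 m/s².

x ≈ 3.5 m from the left end

Choose the pivot (at 2.34 m from the left end) as the axis so the support reaction has zero arm there.
Battery pack: 11.2 × 9.81 = 109.9 N down at 0.316 m → arm 2.024 m, τ = 109.9 × 2.024 = 222.4 N·m counterclockwise.
Bag of cement: 21 × 9.81 = 206 N down at 2.81 m → arm 0.47 m, τ = 206 × 0.47 = 96.82 N·m clockwise.
Potted plant: 2.08 × 9.81 = 20.4 N down at 4.5 m → arm 2.16 m, τ = 20.4 × 2.16 = 44.06 N·m clockwise.
Net moment of existing loads = 81.52 N·m counterclockwise.
The paint can weighs 7.15 × 9.81 = 70.14 N and must supply an equal clockwise moment, so its lever arm about the pivot is 81.52 / 70.14 = 1.16 m.
That puts it at 2.34 + 1.16 = 3.5 m from the left end.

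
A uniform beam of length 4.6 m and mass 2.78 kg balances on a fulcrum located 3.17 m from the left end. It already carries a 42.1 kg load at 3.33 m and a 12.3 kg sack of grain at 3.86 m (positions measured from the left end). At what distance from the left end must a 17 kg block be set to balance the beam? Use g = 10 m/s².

Take moments about the fulcrum (at 3.17 m from the left end).
Beam weight: 2.78 × 10 = 27.8 N down at 2.3 m → arm 0.87 m, τ = 27.8 × 0.87 = 24.19 N·m counterclockwise.
Load: 42.1 × 10 = 421 N down at 3.33 m → arm 0.16 m, τ = 421 × 0.16 = 67.36 N·m clockwise.
Sack of grain: 12.3 × 10 = 123 N down at 3.86 m → arm 0.69 m, τ = 123 × 0.69 = 84.87 N·m clockwise.
Net moment of existing loads = 128 N·m clockwise.
The block weighs 17 × 10 = 170 N and must supply an equal counterclockwise moment, so its lever arm about the fulcrum is 128 / 170 = 0.753 m.
That puts it at 3.17 − 0.753 = 2.42 m from the left end.

x ≈ 2.42 m from the left end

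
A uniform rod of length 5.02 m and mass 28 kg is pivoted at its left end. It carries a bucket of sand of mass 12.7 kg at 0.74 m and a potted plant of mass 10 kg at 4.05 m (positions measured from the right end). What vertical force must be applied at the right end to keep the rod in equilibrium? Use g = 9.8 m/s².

F ≈ 262 N

Take moments about the left end.
Beam weight: 28 × 9.8 = 274.4 N down at 2.51 m → arm 2.51 m, τ = 274.4 × 2.51 = 688.7 N·m clockwise.
Bucket of sand: 12.7 × 9.8 = 124.5 N down at 0.74 m → arm 4.28 m, τ = 124.5 × 4.28 = 532.9 N·m clockwise.
Potted plant: 10 × 9.8 = 98 N down at 4.05 m → arm 0.97 m, τ = 98 × 0.97 = 95.06 N·m clockwise.
Net moment of the loads = 1317 N·m clockwise.
The upward force F acts at the right end, arm 5.02 m, giving F × 5.02 counterclockwise.
Setting net torque to zero: F × 5.02 = 1317 → F = 1317 / 5.02 = 262 N.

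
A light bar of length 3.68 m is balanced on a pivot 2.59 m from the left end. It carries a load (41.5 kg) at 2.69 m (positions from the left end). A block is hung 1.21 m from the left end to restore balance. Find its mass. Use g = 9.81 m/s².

About the pivot (at 2.59 m from the left end):
Load: 41.5 × 9.81 = 407.1 N down at 2.69 m → arm 0.1 m, τ = 407.1 × 0.1 = 40.71 N·m clockwise.
Net moment of known loads = 40.71 N·m clockwise.
An unknown mass m at 1.21 m has arm 1.38 m; its moment is m·g·1.38 counterclockwise.
Balancing moments: m × 9.81 × 1.38 = 40.71, giving m = 40.71 / (9.81 × 1.38) = 3.01 kg.

m ≈ 3.01 kg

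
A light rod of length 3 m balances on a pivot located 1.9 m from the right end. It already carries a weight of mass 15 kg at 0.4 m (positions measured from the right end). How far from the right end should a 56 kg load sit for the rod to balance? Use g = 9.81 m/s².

Take moments about the pivot (at 1.9 m from the right end).
Weight: 15 × 9.81 = 147.2 N down at 0.4 m → arm 1.5 m, τ = 147.2 × 1.5 = 220.8 N·m clockwise.
Net moment of existing loads = 220.8 N·m clockwise.
The load weighs 56 × 9.81 = 549.4 N and must supply an equal counterclockwise moment, so its lever arm about the pivot is 220.8 / 549.4 = 0.402 m.
That puts it at 1.9 + 0.402 = 2.3 m from the right end.

x ≈ 2.3 m from the right end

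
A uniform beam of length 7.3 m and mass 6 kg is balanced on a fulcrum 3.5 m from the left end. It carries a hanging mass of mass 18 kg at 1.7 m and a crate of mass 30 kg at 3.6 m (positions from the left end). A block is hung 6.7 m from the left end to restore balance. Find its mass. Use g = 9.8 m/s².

Take moments about the fulcrum (at 3.5 m from the left end).
Beam weight: 6 × 9.8 = 58.8 N down at 3.65 m → arm 0.15 m, τ = 58.8 × 0.15 = 8.82 N·m clockwise.
Hanging mass: 18 × 9.8 = 176.4 N down at 1.7 m → arm 1.8 m, τ = 176.4 × 1.8 = 317.5 N·m counterclockwise.
Crate: 30 × 9.8 = 294 N down at 3.6 m → arm 0.1 m, τ = 294 × 0.1 = 29.4 N·m clockwise.
Net moment of known loads = 279.3 N·m counterclockwise.
An unknown mass m at 6.7 m has arm 3.2 m; its moment is m·g·3.2 clockwise.
Setting net torque to zero: m × 9.8 × 3.2 = 279.3 → m = 279.3 / (9.8 × 3.2) = 8.91 kg.

m ≈ 8.91 kg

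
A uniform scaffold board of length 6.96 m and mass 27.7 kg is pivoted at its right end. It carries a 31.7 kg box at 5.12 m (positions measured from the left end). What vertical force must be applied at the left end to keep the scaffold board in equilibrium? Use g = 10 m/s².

F ≈ 222 N

Taking torques about the right end:
Beam weight: 27.7 × 10 = 277 N down at 3.48 m → arm 3.48 m, τ = 277 × 3.48 = 964 N·m counterclockwise.
Box: 31.7 × 10 = 317 N down at 5.12 m → arm 1.84 m, τ = 317 × 1.84 = 583.3 N·m counterclockwise.
Net moment of the loads = 1547 N·m counterclockwise.
The upward force F acts at the left end, arm 6.96 m, giving F × 6.96 clockwise.
Στ = 0 ⇒ F × 6.96 = 1547 ⇒ F = 1547 / 6.96 = 222 N.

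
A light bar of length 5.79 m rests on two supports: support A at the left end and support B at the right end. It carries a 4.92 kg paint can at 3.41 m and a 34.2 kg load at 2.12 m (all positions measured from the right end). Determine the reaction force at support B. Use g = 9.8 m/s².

Take moments about support A.
Paint can: 4.92 × 9.8 = 48.22 N down at 3.41 m → arm 2.38 m, τ = 48.22 × 2.38 = 114.8 N·m clockwise.
Load: 34.2 × 9.8 = 335.2 N down at 2.12 m → arm 3.67 m, τ = 335.2 × 3.67 = 1230 N·m clockwise.
Net load moment about support A = 1345 N·m clockwise.
Reaction R at support B is upward at 0 m, arm 5.79 m → moment R × 5.79 counterclockwise.
Στ = 0 ⇒ R × 5.79 = 1345 ⇒ R = 232 N.

R_B ≈ 232 N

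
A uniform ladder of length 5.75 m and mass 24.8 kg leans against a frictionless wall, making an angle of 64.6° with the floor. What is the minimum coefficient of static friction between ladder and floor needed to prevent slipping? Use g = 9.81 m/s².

Taking torques about the foot of the ladder:
Ladder weight 24.8×9.81 = 243.3 N acts at 2.875 m along the ladder; its horizontal arm is 2.875·cos64.6° = 1.233 m → τ = 300 N·m clockwise.
Wall normal N acts horizontally at the top; its moment arm is the height L sinθ = 5.75·sin64.6° = 5.194 m, counterclockwise.
Balancing moments: N × 5.194 = 300, giving N = 57.76 N.
ΣFx = 0 ⇒ f = N_wall = 57.76 N. ΣFy = 0 ⇒ N_floor = 243.3 N.
μ_min = f / N_floor = 57.76 / 243.3 = 0.237.

μ_min ≈ 0.237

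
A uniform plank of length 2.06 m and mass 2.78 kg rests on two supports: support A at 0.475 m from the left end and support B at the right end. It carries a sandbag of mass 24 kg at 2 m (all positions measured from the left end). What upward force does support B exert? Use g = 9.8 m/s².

Take moments about support A.
Beam weight: 2.78 × 9.8 = 27.24 N down at 1.03 m → arm 0.555 m, τ = 27.24 × 0.555 = 15.12 N·m clockwise.
Sandbag: 24 × 9.8 = 235.2 N down at 2 m → arm 1.525 m, τ = 235.2 × 1.525 = 358.7 N·m clockwise.
Net load moment about support A = 373.8 N·m clockwise.
Reaction R at support B is upward at 2.06 m, arm 1.585 m → moment R × 1.585 counterclockwise.
Setting net torque to zero: R × 1.585 = 373.8 → R = 236 N.

R_B ≈ 236 N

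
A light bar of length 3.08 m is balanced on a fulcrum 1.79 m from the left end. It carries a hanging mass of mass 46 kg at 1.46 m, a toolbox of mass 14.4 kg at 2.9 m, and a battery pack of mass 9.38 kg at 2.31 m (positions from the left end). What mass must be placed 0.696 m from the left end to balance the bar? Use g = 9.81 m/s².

m ≈ 5.19 kg

Sum moments about the fulcrum (at 1.79 m from the left end) (the support reaction has zero arm there).
Hanging mass: 46 × 9.81 = 451.3 N down at 1.46 m → arm 0.33 m, τ = 451.3 × 0.33 = 148.9 N·m counterclockwise.
Toolbox: 14.4 × 9.81 = 141.3 N down at 2.9 m → arm 1.11 m, τ = 141.3 × 1.11 = 156.8 N·m clockwise.
Battery pack: 9.38 × 9.81 = 92.02 N down at 2.31 m → arm 0.52 m, τ = 92.02 × 0.52 = 47.85 N·m clockwise.
Net moment of known loads = 55.75 N·m clockwise.
An unknown mass m at 0.696 m has arm 1.094 m; its moment is m·g·1.094 counterclockwise.
Setting net torque to zero: m × 9.81 × 1.094 = 55.75 → m = 55.75 / (9.81 × 1.094) = 5.19 kg.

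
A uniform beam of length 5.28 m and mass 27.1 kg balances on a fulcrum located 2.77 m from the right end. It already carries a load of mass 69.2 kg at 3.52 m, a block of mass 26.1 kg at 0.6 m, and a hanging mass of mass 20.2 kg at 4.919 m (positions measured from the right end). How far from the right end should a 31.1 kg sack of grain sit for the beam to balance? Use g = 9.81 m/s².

x ≈ 1.64 m from the right end

About the fulcrum (at 2.77 m from the right end):
Beam weight: 27.1 × 9.81 = 265.9 N down at 2.64 m → arm 0.13 m, τ = 265.9 × 0.13 = 34.57 N·m clockwise.
Load: 69.2 × 9.81 = 678.9 N down at 3.52 m → arm 0.75 m, τ = 678.9 × 0.75 = 509.2 N·m counterclockwise.
Block: 26.1 × 9.81 = 256 N down at 0.6 m → arm 2.17 m, τ = 256 × 2.17 = 555.5 N·m clockwise.
Hanging mass: 20.2 × 9.81 = 198.2 N down at 4.919 m → arm 2.149 m, τ = 198.2 × 2.149 = 425.9 N·m counterclockwise.
Net moment of existing loads = 345 N·m counterclockwise.
The sack of grain weighs 31.1 × 9.81 = 305.1 N and must supply an equal clockwise moment, so its lever arm about the fulcrum is 345 / 305.1 = 1.13 m.
That puts it at 2.77 − 1.13 = 1.64 m from the right end.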